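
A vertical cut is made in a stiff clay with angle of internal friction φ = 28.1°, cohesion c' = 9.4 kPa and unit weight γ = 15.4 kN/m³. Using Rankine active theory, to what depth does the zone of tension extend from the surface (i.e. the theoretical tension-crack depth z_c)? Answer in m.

2.04 m

K_a = tan²(45° − 28.1°/2) = 0.3596; √K_a = 0.5997.
The active pressure is zero where K_a γ z = 2c√K_a, so z_c = 2c/(γ√K_a) = 2×9.4/(15.4×0.5997) = 2.036 m.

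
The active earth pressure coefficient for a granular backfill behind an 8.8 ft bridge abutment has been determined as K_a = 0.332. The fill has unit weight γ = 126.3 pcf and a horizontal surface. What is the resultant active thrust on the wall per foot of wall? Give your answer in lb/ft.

1620 lb/ft

P = ½ K_a γ H² = 0.5 × 0.332 × 126.3 × 8.8² = 1624 lb/ft.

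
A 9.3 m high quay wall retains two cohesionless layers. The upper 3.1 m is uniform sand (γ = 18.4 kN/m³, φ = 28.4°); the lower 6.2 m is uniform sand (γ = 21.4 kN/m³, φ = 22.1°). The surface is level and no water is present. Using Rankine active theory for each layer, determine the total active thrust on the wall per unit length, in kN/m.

378 kN/m

K_a1 = tan²(45°−28.4°/2) = 0.3554; K_a2 = tan²(45°−22.1°/2) = 0.4533.
Layer 1: σ at base = K_a1 γ₁ h₁ = 20.27 kPa; P₁ = ½×20.27×3.1 = 31.42.
Layer 2: σ_v at top = γ₁h₁ = 57.04; σ_h top = K_a2×57.04 = 25.85; σ_h base = K_a2×(57.04+21.4×6.2) = 85.99.
P₂ = ½(25.85+85.99)×6.2 = 346.7. Total P_a = 31.42+346.7 = 378.1 kN/m.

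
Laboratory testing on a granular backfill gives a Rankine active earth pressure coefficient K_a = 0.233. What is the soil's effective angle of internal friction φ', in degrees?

38.5°

K_a = tan²(45° − φ/2) ⇒ 45° − φ/2 = arctan(√0.233) = 25.77°.
φ = 2(45° − 25.77°) = 38.47°.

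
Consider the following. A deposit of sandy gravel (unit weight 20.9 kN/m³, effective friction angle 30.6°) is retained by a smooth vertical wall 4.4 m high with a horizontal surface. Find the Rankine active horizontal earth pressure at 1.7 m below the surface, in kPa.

K_a = (1 − sin φ)/(1 + sin φ) = 0.3253.
σ_h = K_a γ z = 0.3253 × 20.9 × 1.7 = 11.56 kPa.

11.6 kPa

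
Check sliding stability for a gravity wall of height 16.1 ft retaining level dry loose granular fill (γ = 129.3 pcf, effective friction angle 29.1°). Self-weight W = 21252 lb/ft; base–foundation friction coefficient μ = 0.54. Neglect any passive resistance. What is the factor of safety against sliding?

1.98

K_a = tan²(45° − 29.1°/2) = 0.3456.
P_a = ½K_aγH² = 0.5×0.3456×129.3×16.1² = 5791 lb/ft, acting at H/3 = 5.367 ft above the base.
FS_sliding = μW / P_a = 0.54×21252 / 5791 = 1.982.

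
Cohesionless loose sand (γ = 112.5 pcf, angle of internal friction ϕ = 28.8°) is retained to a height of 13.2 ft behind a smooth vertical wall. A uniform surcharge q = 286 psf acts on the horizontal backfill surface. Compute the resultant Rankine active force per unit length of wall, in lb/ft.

4750 lb/ft

K_a = tan²(45° − φ/2) = 0.3498.
Soil triangle: ½ K_a γ H² = 0.5×0.3498×112.5×13.2² = 3428 lb/ft.
Surcharge rectangle: K_a q H = 0.3498×286×13.2 = 1320 lb/ft.
Total = 3428 + 1320 = 4748 lb/ft.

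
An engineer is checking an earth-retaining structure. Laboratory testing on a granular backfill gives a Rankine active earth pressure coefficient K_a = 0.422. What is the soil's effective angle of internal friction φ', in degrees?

24.0°

K_a = tan²(45° − φ/2) ⇒ 45° − φ/2 = arctan(√0.422) = 33.01°.
φ = 2(45° − 33.01°) = 23.98°.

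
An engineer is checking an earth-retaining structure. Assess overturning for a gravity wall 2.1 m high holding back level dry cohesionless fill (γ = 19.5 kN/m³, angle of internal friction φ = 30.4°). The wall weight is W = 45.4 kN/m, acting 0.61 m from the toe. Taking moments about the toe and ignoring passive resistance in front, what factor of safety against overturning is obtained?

2.81

K_a = tan²(45° − 30.4°/2) = 0.3280.
P_a = ½K_aγH² = 0.5×0.3280×19.5×2.1² = 14.10 kN/m, acting at H/3 = 0.7000 m above the base.
Overturning moment M_o = P_a × H/3 = 14.10 × 0.7000 = 9.872.
Resisting moment M_r = W × 0.61 = 45.4 × 0.61 = 27.69.
FS_overturning = M_r/M_o = 27.69/9.872 = 2.805.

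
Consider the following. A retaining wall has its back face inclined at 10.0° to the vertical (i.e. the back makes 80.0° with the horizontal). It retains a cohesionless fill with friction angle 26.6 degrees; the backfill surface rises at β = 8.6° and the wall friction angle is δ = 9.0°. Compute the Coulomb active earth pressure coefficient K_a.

0.486

K_a = sin²(α+φ) / [sin²α · sin(α−δ) · (1 + √{sin(φ+δ)sin(φ−β) / (sin(α−δ)sin(α+β))})²].
With α = 80.0°, φ = 26.6°, δ = 9.0°, β = 8.6°: K_a = 0.4855.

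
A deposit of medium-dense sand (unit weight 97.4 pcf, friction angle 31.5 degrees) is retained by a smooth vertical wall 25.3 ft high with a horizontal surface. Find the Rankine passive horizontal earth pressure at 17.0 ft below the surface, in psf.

K_p = (1 + sin φ)/(1 − sin φ) = 3.188.
σ_h = K_p γ z = 3.188 × 97.4 × 17.0 = 5279 psf.

5280 psf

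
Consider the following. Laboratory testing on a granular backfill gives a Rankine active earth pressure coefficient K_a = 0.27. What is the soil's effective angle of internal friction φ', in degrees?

35.1°

K_a = tan²(45° − φ/2) ⇒ 45° − φ/2 = arctan(√0.27) = 27.46°.
φ = 2(45° − 27.46°) = 35.09°.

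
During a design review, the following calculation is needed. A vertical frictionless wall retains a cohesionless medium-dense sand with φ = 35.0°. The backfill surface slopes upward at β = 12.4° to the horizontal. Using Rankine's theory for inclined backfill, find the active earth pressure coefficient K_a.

K_a = cos β · (cos β − √(cos²β − cos²φ)) / (cos β + √(cos²β − cos²φ)).
cos β = 0.9767, cos φ = 0.8192, √(cos²β − cos²φ) = 0.5319.
K_a = 0.9767 × (0.9767 − 0.5319)/(0.9767 + 0.5319) = 0.2880.

0.288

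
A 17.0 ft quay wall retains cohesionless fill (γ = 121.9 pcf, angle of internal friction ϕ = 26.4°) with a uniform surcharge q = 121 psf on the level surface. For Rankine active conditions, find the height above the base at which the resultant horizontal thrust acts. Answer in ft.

K_a = 0.3844.
Triangular part P₁ = ½K_aγH² = 6772 at H/3 = 5.667 ft; rectangular part P₂ = K_a q H = 790.8 at H/2 = 8.500 ft.
ȳ = (P₁·5.667 + P₂·8.500)/(P₁+P₂) = 5.963 ft.

5.96 ft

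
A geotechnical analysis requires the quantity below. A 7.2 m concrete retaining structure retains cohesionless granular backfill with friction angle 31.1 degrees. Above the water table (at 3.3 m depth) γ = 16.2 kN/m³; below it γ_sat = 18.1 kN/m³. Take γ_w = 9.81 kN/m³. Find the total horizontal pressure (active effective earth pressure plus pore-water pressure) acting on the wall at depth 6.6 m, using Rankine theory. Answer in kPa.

58.1 kPa

K_a = (1 − sin φ)/(1 + sin φ) = 0.3188.
γ' = 18.1 − 9.81 = 8.290 kN/m³.
Effective vertical stress at 6.6 m: σ'_v = 16.2×3.3 + 8.290×3.30 = 80.82 kPa.
σ'_h = K_a σ'_v = 0.3188 × 80.82 = 25.76 kPa; u = γ_w × 3.30 = 32.37 kPa.
Total σ_h = 25.76 + 32.37 = 58.14 kPa.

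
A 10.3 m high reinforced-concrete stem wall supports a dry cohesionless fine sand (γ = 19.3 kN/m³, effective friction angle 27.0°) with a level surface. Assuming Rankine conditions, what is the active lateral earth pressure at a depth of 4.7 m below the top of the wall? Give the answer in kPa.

K_a = (1 − sin φ)/(1 + sin φ) = 0.3755.
σ_h = K_a γ z = 0.3755 × 19.3 × 4.7 = 34.06 kPa.

34.1 kPa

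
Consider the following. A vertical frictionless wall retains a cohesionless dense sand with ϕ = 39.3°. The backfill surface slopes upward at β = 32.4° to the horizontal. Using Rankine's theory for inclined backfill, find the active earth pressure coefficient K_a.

0.362

K_a = cos β · (cos β − √(cos²β − cos²φ)) / (cos β + √(cos²β − cos²φ)).
cos β = 0.8443, cos φ = 0.7738, √(cos²β − cos²φ) = 0.3377.
K_a = 0.8443 × (0.8443 − 0.3377)/(0.8443 + 0.3377) = 0.3619.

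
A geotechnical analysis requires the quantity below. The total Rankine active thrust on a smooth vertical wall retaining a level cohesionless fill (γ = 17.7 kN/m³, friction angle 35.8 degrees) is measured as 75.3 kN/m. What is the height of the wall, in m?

K_a = 0.2619. P_a = ½ K_a γ H² ⇒ H = √(2P_a/(K_a γ)).
H = √(2×75.3/(0.2619×17.7)) = 5.700 m.

5.70 m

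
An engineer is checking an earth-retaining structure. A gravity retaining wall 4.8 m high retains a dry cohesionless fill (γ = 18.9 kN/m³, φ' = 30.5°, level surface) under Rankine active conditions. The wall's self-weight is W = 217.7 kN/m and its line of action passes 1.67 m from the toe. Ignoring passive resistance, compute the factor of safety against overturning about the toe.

K_a = tan²(45° − 30.5°/2) = 0.3267.
P_a = ½K_aγH² = 0.5×0.3267×18.9×4.8² = 71.12 kN/m, acting at H/3 = 1.600 m above the base.
Overturning moment M_o = P_a × H/3 = 71.12 × 1.600 = 113.8.
Resisting moment M_r = W × 1.67 = 217.7 × 1.67 = 363.6.
FS_overturning = M_r/M_o = 363.6/113.8 = 3.195.

3.19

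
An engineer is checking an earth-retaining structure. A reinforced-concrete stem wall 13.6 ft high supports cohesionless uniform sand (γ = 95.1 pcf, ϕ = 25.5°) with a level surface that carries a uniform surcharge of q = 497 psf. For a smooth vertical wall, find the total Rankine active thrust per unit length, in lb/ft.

K_a = tan²(45° − φ/2) = 0.3981.
Soil triangle: ½ K_a γ H² = 0.5×0.3981×95.1×13.6² = 3501 lb/ft.
Surcharge rectangle: K_a q H = 0.3981×497×13.6 = 2691 lb/ft.
Total = 3501 + 2691 = 6192 lb/ft.

6190 lb/ft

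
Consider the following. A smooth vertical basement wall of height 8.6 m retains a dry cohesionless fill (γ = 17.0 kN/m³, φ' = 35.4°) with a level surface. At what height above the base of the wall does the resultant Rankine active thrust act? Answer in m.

2.87 m

K_a = 0.2664.
The pressure distribution is triangular, so the resultant acts at H/3 above the base = 8.6/3 = 2.867 m.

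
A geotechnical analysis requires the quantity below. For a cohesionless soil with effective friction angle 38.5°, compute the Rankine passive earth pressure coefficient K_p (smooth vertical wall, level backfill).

K_p = (1 + sin φ)/(1 − sin φ) = tan²(45° + 38.5°/2) = 4.298.

4.30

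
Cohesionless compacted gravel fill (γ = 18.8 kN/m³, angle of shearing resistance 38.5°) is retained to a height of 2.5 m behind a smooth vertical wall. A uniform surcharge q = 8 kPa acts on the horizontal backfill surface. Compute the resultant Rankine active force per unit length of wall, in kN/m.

18.3 kN/m

K_a = tan²(45° − φ/2) = 0.2327.
Soil triangle: ½ K_a γ H² = 0.5×0.2327×18.8×2.5² = 13.67 kN/m.
Surcharge rectangle: K_a q H = 0.2327×8×2.5 = 4.653 kN/m.
Total = 13.67 + 4.653 = 18.32 kN/m.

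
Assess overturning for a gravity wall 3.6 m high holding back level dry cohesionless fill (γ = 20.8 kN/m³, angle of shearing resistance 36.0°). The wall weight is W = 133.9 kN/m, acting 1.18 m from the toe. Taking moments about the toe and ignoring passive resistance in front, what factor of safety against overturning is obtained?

K_a = tan²(45° − 36.0°/2) = 0.2596.
P_a = ½K_aγH² = 0.5×0.2596×20.8×3.6² = 34.99 kN/m, acting at H/3 = 1.200 m above the base.
Overturning moment M_o = P_a × H/3 = 34.99 × 1.200 = 41.99.
Resisting moment M_r = W × 1.18 = 133.9 × 1.18 = 158.0.
FS_overturning = M_r/M_o = 158.0/41.99 = 3.763.

3.76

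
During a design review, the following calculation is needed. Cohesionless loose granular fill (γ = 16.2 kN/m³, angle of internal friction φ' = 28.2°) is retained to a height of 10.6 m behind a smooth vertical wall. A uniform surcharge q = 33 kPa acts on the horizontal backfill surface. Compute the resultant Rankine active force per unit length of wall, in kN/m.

K_a = tan²(45° − φ/2) = 0.3582.
Soil triangle: ½ K_a γ H² = 0.5×0.3582×16.2×10.6² = 326.0 kN/m.
Surcharge rectangle: K_a q H = 0.3582×33×10.6 = 125.3 kN/m.
Total = 326.0 + 125.3 = 451.3 kN/m.

451 kN/m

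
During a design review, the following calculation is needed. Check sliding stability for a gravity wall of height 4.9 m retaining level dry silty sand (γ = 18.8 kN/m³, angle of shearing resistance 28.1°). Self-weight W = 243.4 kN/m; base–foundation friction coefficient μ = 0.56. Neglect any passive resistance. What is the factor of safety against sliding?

K_a = tan²(45° − 28.1°/2) = 0.3596.
P_a = ½K_aγH² = 0.5×0.3596×18.8×4.9² = 81.16 kN/m, acting at H/3 = 1.633 m above the base.
FS_sliding = μW / P_a = 0.56×243.4 / 81.16 = 1.679.

1.68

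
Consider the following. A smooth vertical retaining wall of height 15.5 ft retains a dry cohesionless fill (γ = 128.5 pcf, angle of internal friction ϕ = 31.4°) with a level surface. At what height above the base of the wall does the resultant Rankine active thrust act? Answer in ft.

5.17 ft

K_a = 0.3149.
The pressure distribution is triangular, so the resultant acts at H/3 above the base = 15.5/3 = 5.167 ft.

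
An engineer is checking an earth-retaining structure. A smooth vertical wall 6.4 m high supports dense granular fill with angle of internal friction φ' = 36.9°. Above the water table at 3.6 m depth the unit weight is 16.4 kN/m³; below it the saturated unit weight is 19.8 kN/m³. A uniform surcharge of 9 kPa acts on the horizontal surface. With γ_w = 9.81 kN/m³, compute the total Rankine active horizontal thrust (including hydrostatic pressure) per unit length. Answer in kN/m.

K_a = tan²(45° − φ/2) = 0.2497.
γ' = 19.8 − 9.81 = 9.990 kN/m³. h₂ = H − d_w = 2.8 m.
σ'_h: at surface K_a·q = 2.247; at WT K_a(q+γd_w) = 16.99; at base K_a(q+γd_w+γ'h₂) = 23.97 kPa.
P₁ = ½(2.247+16.99)×3.6 = 34.62; P₂ = ½(16.99+23.97)×2.8 = 57.34; P_w = ½γ_w h₂² = 38.46.
Total = 34.62+57.34+38.46 = 130.4 kN/m.

130 kN/m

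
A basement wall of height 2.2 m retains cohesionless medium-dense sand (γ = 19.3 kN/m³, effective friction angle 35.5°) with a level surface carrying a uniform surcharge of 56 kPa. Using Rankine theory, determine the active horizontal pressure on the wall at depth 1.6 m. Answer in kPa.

K_a = (1 − sin φ)/(1 + sin φ) = 0.2653.
σ_v = γz + q = 19.3 × 1.6 + 56 = 86.88 kPa.
σ_h = K_a σ_v = 0.2653 × 86.88 = 23.05 kPa.

23.0 kPa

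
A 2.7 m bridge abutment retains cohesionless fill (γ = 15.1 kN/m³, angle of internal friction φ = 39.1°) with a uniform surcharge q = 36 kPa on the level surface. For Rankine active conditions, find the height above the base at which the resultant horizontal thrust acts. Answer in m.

K_a = 0.2265.
Triangular part P₁ = ½K_aγH² = 12.47 at H/3 = 0.9000 m; rectangular part P₂ = K_a q H = 22.01 at H/2 = 1.350 m.
ȳ = (P₁·0.9000 + P₂·1.350)/(P₁+P₂) = 1.187 m.

1.19 m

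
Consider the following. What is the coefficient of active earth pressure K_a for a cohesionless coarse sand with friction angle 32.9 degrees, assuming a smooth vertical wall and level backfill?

0.296

K_a = (1 − sin φ)/(1 + sin φ) = (1 − sin 32.9°)/(1 + sin 32.9°) = 0.2960.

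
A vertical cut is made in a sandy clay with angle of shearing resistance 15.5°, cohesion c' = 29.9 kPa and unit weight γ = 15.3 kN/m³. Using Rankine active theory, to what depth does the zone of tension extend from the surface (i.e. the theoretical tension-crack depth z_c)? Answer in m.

K_a = tan²(45° − 15.5°/2) = 0.5782; √K_a = 0.7604.
The active pressure is zero where K_a γ z = 2c√K_a, so z_c = 2c/(γ√K_a) = 2×29.9/(15.3×0.7604) = 5.140 m.

5.14 m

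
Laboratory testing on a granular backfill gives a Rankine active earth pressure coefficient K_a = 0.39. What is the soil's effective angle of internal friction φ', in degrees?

26.0°

K_a = tan²(45° − φ/2) ⇒ 45° − φ/2 = arctan(√0.39) = 31.98°.
φ = 2(45° − 31.98°) = 26.03°.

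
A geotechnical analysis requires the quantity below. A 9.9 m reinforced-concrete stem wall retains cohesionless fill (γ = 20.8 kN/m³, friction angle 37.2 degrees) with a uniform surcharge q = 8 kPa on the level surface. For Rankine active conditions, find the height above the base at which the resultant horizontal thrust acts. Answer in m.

K_a = 0.2464.
Triangular part P₁ = ½K_aγH² = 251.2 at H/3 = 3.300 m; rectangular part P₂ = K_a q H = 19.52 at H/2 = 4.950 m.
ȳ = (P₁·3.300 + P₂·4.950)/(P₁+P₂) = 3.419 m.

3.42 m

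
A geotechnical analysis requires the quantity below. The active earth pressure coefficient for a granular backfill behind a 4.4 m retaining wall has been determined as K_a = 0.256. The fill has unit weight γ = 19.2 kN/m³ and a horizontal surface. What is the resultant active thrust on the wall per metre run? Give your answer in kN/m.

P = ½ K_a γ H² = 0.5 × 0.256 × 19.2 × 4.4² = 47.58 kN/m.

47.6 kN/m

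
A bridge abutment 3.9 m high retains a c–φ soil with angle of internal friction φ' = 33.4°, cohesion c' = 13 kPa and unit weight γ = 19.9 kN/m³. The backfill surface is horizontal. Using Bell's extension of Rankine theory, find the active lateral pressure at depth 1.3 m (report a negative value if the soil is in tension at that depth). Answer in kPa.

K_a = (1 − sin φ)/(1 + sin φ) = 0.2899.
σ_a = K_a γ z − 2c√K_a = 0.2899×19.9×1.3 − 2×13×0.5384 = -6.499 kPa.

-6.50 kPa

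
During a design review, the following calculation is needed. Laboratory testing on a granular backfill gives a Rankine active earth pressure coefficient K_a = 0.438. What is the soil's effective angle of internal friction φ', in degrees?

K_a = tan²(45° − φ/2) ⇒ 45° − φ/2 = arctan(√0.438) = 33.50°.
φ = 2(45° − 33.50°) = 23.01°.

23.0°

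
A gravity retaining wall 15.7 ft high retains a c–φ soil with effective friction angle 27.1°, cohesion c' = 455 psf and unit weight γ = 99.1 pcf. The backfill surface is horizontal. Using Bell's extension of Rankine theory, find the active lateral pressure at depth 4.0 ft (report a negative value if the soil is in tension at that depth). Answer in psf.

-408 psf

K_a = (1 − sin φ)/(1 + sin φ) = 0.3741.
σ_a = K_a γ z − 2c√K_a = 0.3741×99.1×4.0 − 2×455×0.6116 = -408.3 psf.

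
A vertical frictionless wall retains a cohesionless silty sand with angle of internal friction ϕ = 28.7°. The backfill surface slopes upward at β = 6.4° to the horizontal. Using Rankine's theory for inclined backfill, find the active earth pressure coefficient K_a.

0.358

K_a = cos β · (cos β − √(cos²β − cos²φ)) / (cos β + √(cos²β − cos²φ)).
cos β = 0.9938, cos φ = 0.8771, √(cos²β − cos²φ) = 0.4671.
K_a = 0.9938 × (0.9938 − 0.4671)/(0.9938 + 0.4671) = 0.3583.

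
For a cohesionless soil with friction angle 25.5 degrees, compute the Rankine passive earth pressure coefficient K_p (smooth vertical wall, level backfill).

K_p = (1 + sin φ)/(1 − sin φ) = tan²(45° + 25.5°/2) = 2.512.

2.51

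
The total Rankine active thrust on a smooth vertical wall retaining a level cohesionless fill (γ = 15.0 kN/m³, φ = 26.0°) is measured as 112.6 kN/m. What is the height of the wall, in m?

K_a = 0.3905. P_a = ½ K_a γ H² ⇒ H = √(2P_a/(K_a γ)).
H = √(2×112.6/(0.3905×15.0)) = 6.201 m.

6.20 m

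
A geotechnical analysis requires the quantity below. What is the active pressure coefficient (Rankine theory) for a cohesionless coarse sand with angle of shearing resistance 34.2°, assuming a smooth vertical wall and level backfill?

K_a = (1 − sin φ)/(1 + sin φ) = (1 − sin 34.2°)/(1 + sin 34.2°) = 0.2803.

0.280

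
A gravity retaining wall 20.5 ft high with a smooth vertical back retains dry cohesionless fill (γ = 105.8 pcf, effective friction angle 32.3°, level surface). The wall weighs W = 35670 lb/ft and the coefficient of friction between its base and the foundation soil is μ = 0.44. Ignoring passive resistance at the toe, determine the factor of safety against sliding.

K_a = tan²(45° − 32.3°/2) = 0.3035.
P_a = ½K_aγH² = 0.5×0.3035×105.8×20.5² = 6747 lb/ft, acting at H/3 = 6.833 ft above the base.
FS_sliding = μW / P_a = 0.44×35670 / 6747 = 2.326.

2.33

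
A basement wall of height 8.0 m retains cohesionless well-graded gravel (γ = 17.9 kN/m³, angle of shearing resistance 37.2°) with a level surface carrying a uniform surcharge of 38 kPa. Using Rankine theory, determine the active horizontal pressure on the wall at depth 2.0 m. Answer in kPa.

K_a = (1 − sin φ)/(1 + sin φ) = 0.2464.
σ_v = γz + q = 17.9 × 2.0 + 38 = 73.80 kPa.
σ_h = K_a σ_v = 0.2464 × 73.80 = 18.19 kPa.

18.2 kPa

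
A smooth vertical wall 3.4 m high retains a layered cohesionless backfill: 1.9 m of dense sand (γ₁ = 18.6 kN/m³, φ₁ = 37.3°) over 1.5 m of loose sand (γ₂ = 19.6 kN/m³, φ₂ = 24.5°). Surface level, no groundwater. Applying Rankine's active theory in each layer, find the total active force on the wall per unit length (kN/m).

K_a1 = tan²(45°−37.3°/2) = 0.2453; K_a2 = tan²(45°−24.5°/2) = 0.4137.
Layer 1: σ at base = K_a1 γ₁ h₁ = 8.670 kPa; P₁ = ½×8.670×1.9 = 8.237.
Layer 2: σ_v at top = γ₁h₁ = 35.34; σ_h top = K_a2×35.34 = 14.62; σ_h base = K_a2×(35.34+19.6×1.5) = 26.79.
P₂ = ½(14.62+26.79)×1.5 = 31.05. Total P_a = 8.237+31.05 = 39.29 kN/m.

39.3 kN/m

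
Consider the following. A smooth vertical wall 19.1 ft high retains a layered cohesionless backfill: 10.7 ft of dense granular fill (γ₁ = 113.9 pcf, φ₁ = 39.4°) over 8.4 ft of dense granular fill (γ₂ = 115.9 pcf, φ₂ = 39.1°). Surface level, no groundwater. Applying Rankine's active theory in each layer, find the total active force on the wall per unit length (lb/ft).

K_a1 = tan²(45°−39.4°/2) = 0.2234; K_a2 = tan²(45°−39.1°/2) = 0.2265.
Layer 1: σ at base = K_a1 γ₁ h₁ = 272.3 psf; P₁ = ½×272.3×10.7 = 1457.
Layer 2: σ_v at top = γ₁h₁ = 1219; σ_h top = K_a2×1219 = 276.0; σ_h base = K_a2×(1219+115.9×8.4) = 496.5.
P₂ = ½(276.0+496.5)×8.4 = 3245. Total P_a = 1457+3245 = 4702 lb/ft.

4700 lb/ft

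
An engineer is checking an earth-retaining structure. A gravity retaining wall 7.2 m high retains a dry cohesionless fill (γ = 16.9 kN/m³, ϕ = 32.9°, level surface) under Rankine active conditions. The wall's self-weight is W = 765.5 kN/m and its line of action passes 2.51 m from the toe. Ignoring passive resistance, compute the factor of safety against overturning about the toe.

K_a = tan²(45° − 32.9°/2) = 0.2960.
P_a = ½K_aγH² = 0.5×0.2960×16.9×7.2² = 129.7 kN/m, acting at H/3 = 2.400 m above the base.
Overturning moment M_o = P_a × H/3 = 129.7 × 2.400 = 311.2.
Resisting moment M_r = W × 2.51 = 765.5 × 2.51 = 1921.
FS_overturning = M_r/M_o = 1921/311.2 = 6.174.

6.17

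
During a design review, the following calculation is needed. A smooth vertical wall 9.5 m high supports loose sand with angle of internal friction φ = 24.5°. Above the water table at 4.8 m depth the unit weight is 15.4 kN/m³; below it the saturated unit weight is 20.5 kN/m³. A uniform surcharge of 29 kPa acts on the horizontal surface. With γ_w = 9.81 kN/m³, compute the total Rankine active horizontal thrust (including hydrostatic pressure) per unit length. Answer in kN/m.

K_a = tan²(45° − φ/2) = 0.4137.
γ' = 20.5 − 9.81 = 10.69 kN/m³. h₂ = H − d_w = 4.7 m.
σ'_h: at surface K_a·q = 12.00; at WT K_a(q+γd_w) = 42.58; at base K_a(q+γd_w+γ'h₂) = 63.37 kPa.
P₁ = ½(12.00+42.58)×4.8 = 131.0; P₂ = ½(42.58+63.37)×4.7 = 249.0; P_w = ½γ_w h₂² = 108.4.
Total = 131.0+249.0+108.4 = 488.3 kN/m.

488 kN/m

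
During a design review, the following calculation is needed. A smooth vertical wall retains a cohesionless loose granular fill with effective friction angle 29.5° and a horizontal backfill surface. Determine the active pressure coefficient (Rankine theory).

0.340

K_a = tan²(45° − φ/2) = tan²(30.25°) = 0.3401.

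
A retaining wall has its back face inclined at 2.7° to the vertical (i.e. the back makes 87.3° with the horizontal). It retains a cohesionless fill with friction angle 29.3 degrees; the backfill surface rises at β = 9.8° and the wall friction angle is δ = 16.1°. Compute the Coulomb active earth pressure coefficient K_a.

K_a = sin²(α+φ) / [sin²α · sin(α−δ) · (1 + √{sin(φ+δ)sin(φ−β) / (sin(α−δ)sin(α+β))})²].
With α = 87.3°, φ = 29.3°, δ = 16.1°, β = 9.8°: K_a = 0.3747.

0.375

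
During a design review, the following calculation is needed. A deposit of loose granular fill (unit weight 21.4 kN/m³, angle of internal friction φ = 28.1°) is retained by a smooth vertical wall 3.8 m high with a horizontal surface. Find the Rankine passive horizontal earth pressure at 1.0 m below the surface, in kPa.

K_p = (1 + sin φ)/(1 − sin φ) = 2.781.
σ_h = K_p γ z = 2.781 × 21.4 × 1.0 = 59.51 kPa.

59.5 kPa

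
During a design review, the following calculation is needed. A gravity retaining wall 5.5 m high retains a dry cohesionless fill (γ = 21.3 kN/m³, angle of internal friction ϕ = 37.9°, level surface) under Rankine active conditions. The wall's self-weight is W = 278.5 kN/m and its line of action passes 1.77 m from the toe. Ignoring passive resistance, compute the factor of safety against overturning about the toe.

K_a = tan²(45° − 37.9°/2) = 0.2389.
P_a = ½K_aγH² = 0.5×0.2389×21.3×5.5² = 76.98 kN/m, acting at H/3 = 1.833 m above the base.
Overturning moment M_o = P_a × H/3 = 76.98 × 1.833 = 141.1.
Resisting moment M_r = W × 1.77 = 278.5 × 1.77 = 492.9.
FS_overturning = M_r/M_o = 492.9/141.1 = 3.493.

3.49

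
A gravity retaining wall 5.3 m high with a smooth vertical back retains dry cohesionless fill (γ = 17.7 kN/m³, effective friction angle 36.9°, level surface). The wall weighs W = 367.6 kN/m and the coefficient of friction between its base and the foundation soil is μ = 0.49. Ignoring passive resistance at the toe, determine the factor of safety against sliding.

2.90

K_a = tan²(45° − 36.9°/2) = 0.2497.
P_a = ½K_aγH² = 0.5×0.2497×17.7×5.3² = 62.07 kN/m, acting at H/3 = 1.767 m above the base.
FS_sliding = μW / P_a = 0.49×367.6 / 62.07 = 2.902.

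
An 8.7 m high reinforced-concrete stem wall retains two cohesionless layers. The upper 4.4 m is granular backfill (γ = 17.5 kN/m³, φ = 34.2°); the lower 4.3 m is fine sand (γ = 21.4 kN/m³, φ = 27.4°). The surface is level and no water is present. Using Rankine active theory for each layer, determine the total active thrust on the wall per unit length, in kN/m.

K_a1 = tan²(45°−34.2°/2) = 0.2803; K_a2 = tan²(45°−27.4°/2) = 0.3697.
Layer 1: σ at base = K_a1 γ₁ h₁ = 21.59 kPa; P₁ = ½×21.59×4.4 = 47.49.
Layer 2: σ_v at top = γ₁h₁ = 77.00; σ_h top = K_a2×77.00 = 28.47; σ_h base = K_a2×(77.00+21.4×4.3) = 62.48.
P₂ = ½(28.47+62.48)×4.3 = 195.5. Total P_a = 47.49+195.5 = 243.0 kN/m.

243 kN/m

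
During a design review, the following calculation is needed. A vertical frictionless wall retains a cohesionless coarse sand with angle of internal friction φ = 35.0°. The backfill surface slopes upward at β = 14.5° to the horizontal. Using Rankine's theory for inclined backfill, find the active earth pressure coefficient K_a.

K_a = cos β · (cos β − √(cos²β − cos²φ)) / (cos β + √(cos²β − cos²φ)).
cos β = 0.9681, cos φ = 0.8192, √(cos²β − cos²φ) = 0.5160.
K_a = 0.9681 × (0.9681 − 0.5160)/(0.9681 + 0.5160) = 0.2949.

0.295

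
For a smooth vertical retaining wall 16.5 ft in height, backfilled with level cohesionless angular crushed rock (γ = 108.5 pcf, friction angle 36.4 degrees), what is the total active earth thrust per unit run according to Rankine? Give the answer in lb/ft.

3770 lb/ft

K_a = tan²(45° − φ/2) = 0.2552.
P_a = ½ K_a γ H² = 0.5 × 0.2552 × 108.5 × 16.5² = 3769 lb/ft.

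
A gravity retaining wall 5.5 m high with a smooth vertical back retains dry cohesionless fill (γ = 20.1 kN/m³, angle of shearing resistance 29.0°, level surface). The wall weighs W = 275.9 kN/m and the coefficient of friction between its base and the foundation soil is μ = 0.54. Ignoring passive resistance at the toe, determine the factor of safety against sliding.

1.41

K_a = tan²(45° − 29.0°/2) = 0.3470.
P_a = ½K_aγH² = 0.5×0.3470×20.1×5.5² = 105.5 kN/m, acting at H/3 = 1.833 m above the base.
FS_sliding = μW / P_a = 0.54×275.9 / 105.5 = 1.412.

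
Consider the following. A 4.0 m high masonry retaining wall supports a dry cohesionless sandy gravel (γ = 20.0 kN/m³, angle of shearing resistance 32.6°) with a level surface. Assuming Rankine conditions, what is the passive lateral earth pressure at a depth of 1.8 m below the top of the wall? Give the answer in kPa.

K_p = (1 + sin φ)/(1 − sin φ) = 3.336.
σ_h = K_p γ z = 3.336 × 20.0 × 1.8 = 120.1 kPa.

120 kPa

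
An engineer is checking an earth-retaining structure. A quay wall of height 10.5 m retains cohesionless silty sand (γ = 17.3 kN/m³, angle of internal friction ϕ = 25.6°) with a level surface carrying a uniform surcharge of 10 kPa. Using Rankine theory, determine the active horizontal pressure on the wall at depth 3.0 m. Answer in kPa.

24.5 kPa

K_a = (1 − sin φ)/(1 + sin φ) = 0.3966.
σ_v = γz + q = 17.3 × 3.0 + 10 = 61.90 kPa.
σ_h = K_a σ_v = 0.3966 × 61.90 = 24.55 kPa.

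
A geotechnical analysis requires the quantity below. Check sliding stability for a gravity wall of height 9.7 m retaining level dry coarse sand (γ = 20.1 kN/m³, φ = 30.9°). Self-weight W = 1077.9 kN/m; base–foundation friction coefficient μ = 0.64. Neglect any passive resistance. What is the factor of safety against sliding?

2.27

K_a = tan²(45° − 30.9°/2) = 0.3214.
P_a = ½K_aγH² = 0.5×0.3214×20.1×9.7² = 303.9 kN/m, acting at H/3 = 3.233 m above the base.
FS_sliding = μW / P_a = 0.64×1077.9 / 303.9 = 2.270.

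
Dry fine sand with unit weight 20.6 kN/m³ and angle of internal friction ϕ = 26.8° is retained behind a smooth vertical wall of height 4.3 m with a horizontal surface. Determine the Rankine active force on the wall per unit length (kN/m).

K_a = tan²(45° − φ/2) = 0.3785.
P_a = ½ K_a γ H² = 0.5 × 0.3785 × 20.6 × 4.3² = 72.08 kN/m.

72.1 kN/m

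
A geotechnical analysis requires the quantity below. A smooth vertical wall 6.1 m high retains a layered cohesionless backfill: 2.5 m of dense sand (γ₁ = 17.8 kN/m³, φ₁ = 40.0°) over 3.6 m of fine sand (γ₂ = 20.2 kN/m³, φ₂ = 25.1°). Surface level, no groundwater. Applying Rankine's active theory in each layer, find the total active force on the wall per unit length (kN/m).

130 kN/m

K_a1 = tan²(45°−40.0°/2) = 0.2174; K_a2 = tan²(45°−25.1°/2) = 0.4043.
Layer 1: σ at base = K_a1 γ₁ h₁ = 9.676 kPa; P₁ = ½×9.676×2.5 = 12.10.
Layer 2: σ_v at top = γ₁h₁ = 44.50; σ_h top = K_a2×44.50 = 17.99; σ_h base = K_a2×(44.50+20.2×3.6) = 47.39.
P₂ = ½(17.99+47.39)×3.6 = 117.7. Total P_a = 12.10+117.7 = 129.8 kN/m.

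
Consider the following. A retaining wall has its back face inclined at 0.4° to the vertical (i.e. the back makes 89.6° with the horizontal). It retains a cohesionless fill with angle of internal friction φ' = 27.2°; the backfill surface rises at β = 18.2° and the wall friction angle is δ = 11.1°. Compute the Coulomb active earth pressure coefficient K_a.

0.465

K_a = sin²(α+φ) / [sin²α · sin(α−δ) · (1 + √{sin(φ+δ)sin(φ−β) / (sin(α−δ)sin(α+β))})²].
With α = 89.6°, φ = 27.2°, δ = 11.1°, β = 18.2°: K_a = 0.4650.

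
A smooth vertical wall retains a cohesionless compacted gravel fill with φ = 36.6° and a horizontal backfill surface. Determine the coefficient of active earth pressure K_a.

K_a = tan²(45° − φ/2) = tan²(26.70°) = 0.2530.

0.253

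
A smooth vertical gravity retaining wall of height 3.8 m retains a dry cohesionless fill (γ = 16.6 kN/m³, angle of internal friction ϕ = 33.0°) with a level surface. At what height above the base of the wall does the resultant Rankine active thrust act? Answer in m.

1.27 m

K_a = 0.2948.
The pressure distribution is triangular, so the resultant acts at H/3 above the base = 3.8/3 = 1.267 m.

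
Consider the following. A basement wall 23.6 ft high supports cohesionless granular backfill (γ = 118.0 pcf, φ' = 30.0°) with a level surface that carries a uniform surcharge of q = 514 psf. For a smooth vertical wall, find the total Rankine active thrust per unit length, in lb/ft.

K_a = tan²(45° − φ/2) = 0.3333.
Soil triangle: ½ K_a γ H² = 0.5×0.3333×118.0×23.6² = 10950 lb/ft.
Surcharge rectangle: K_a q H = 0.3333×514×23.6 = 4043 lb/ft.
Total = 10950 + 4043 = 15000 lb/ft.

15000 lb/ft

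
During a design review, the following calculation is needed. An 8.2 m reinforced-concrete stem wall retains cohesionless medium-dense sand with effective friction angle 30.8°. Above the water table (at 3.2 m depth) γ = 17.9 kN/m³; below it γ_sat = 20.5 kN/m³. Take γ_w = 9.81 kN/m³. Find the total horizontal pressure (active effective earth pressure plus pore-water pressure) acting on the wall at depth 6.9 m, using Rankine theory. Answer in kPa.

67.5 kPa

K_a = (1 − sin φ)/(1 + sin φ) = 0.3227.
γ' = 20.5 − 9.81 = 10.69 kN/m³.
Effective vertical stress at 6.9 m: σ'_v = 17.9×3.2 + 10.69×3.70 = 96.83 kPa.
σ'_h = K_a σ'_v = 0.3227 × 96.83 = 31.25 kPa; u = γ_w × 3.70 = 36.30 kPa.
Total σ_h = 31.25 + 36.30 = 67.55 kPa.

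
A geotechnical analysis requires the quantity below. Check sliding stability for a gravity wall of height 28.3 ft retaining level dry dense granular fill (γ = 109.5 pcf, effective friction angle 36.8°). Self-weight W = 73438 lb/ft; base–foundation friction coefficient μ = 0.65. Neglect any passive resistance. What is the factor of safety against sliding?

4.34

K_a = tan²(45° − 36.8°/2) = 0.2508.
P_a = ½K_aγH² = 0.5×0.2508×109.5×28.3² = 11000 lb/ft, acting at H/3 = 9.433 ft above the base.
FS_sliding = μW / P_a = 0.65×73438 / 11000 = 4.341.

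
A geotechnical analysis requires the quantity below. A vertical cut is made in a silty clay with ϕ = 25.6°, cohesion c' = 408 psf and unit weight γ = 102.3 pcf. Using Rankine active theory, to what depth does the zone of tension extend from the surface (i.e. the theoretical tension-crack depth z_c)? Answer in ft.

12.7 ft

K_a = tan²(45° − 25.6°/2) = 0.3966; √K_a = 0.6297.
The active pressure is zero where K_a γ z = 2c√K_a, so z_c = 2c/(γ√K_a) = 2×408/(102.3×0.6297) = 12.67 ft.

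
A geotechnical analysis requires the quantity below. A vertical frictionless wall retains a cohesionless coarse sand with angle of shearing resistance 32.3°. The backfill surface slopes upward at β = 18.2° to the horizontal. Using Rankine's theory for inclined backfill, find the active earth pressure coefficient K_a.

K_a = cos β · (cos β − √(cos²β − cos²φ)) / (cos β + √(cos²β − cos²φ)).
cos β = 0.9500, cos φ = 0.8453, √(cos²β − cos²φ) = 0.4336.
K_a = 0.9500 × (0.9500 − 0.4336)/(0.9500 + 0.4336) = 0.3546.

0.355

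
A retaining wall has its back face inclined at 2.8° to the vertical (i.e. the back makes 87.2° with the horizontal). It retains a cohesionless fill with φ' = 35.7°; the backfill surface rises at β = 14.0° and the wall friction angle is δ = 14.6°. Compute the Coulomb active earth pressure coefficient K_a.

K_a = sin²(α+φ) / [sin²α · sin(α−δ) · (1 + √{sin(φ+δ)sin(φ−β) / (sin(α−δ)sin(α+β))})²].
With α = 87.2°, φ = 35.7°, δ = 14.6°, β = 14.0°: K_a = 0.3077.

0.308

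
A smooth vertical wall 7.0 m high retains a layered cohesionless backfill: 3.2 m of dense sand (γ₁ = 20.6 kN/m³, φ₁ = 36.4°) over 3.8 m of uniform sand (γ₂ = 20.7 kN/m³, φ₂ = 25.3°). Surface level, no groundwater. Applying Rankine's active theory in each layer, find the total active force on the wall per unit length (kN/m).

K_a1 = tan²(45°−36.4°/2) = 0.2552; K_a2 = tan²(45°−25.3°/2) = 0.4012.
Layer 1: σ at base = K_a1 γ₁ h₁ = 16.82 kPa; P₁ = ½×16.82×3.2 = 26.91.
Layer 2: σ_v at top = γ₁h₁ = 65.92; σ_h top = K_a2×65.92 = 26.45; σ_h base = K_a2×(65.92+20.7×3.8) = 58.00.
P₂ = ½(26.45+58.00)×3.8 = 160.5. Total P_a = 26.91+160.5 = 187.4 kN/m.

187 kN/m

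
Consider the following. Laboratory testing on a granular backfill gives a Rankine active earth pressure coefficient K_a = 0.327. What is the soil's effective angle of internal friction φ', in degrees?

K_a = tan²(45° − φ/2) ⇒ 45° − φ/2 = arctan(√0.327) = 29.76°.
φ = 2(45° − 29.76°) = 30.47°.

30.5°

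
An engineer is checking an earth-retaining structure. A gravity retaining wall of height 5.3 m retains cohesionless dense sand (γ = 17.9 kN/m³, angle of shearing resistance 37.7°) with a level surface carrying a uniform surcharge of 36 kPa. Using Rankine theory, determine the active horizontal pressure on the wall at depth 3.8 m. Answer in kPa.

25.1 kPa

K_a = (1 − sin φ)/(1 + sin φ) = 0.2411.
σ_v = γz + q = 17.9 × 3.8 + 36 = 104.0 kPa.
σ_h = K_a σ_v = 0.2411 × 104.0 = 25.07 kPa.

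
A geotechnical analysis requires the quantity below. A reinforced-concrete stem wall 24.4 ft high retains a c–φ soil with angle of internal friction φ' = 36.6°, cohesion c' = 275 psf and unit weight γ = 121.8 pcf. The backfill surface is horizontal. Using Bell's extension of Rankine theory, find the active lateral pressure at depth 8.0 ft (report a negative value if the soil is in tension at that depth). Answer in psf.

K_a = (1 − sin φ)/(1 + sin φ) = 0.2530.
σ_a = K_a γ z − 2c√K_a = 0.2530×121.8×8.0 − 2×275×0.5029 = -30.14 psf.

-30.1 psf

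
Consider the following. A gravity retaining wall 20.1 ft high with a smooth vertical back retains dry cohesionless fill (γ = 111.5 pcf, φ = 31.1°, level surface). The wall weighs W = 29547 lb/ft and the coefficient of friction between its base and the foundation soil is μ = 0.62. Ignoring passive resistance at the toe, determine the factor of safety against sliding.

2.55

K_a = tan²(45° − 31.1°/2) = 0.3188.
P_a = ½K_aγH² = 0.5×0.3188×111.5×20.1² = 7180 lb/ft, acting at H/3 = 6.700 ft above the base.
FS_sliding = μW / P_a = 0.62×29547 / 7180 = 2.551.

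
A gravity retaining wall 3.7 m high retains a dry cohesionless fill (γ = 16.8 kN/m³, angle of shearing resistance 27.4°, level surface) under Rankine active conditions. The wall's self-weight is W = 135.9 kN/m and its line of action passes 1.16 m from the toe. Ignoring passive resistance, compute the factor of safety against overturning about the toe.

K_a = tan²(45° − 27.4°/2) = 0.3697.
P_a = ½K_aγH² = 0.5×0.3697×16.8×3.7² = 42.51 kN/m, acting at H/3 = 1.233 m above the base.
Overturning moment M_o = P_a × H/3 = 42.51 × 1.233 = 52.43.
Resisting moment M_r = W × 1.16 = 135.9 × 1.16 = 157.6.
FS_overturning = M_r/M_o = 157.6/52.43 = 3.007.

3.01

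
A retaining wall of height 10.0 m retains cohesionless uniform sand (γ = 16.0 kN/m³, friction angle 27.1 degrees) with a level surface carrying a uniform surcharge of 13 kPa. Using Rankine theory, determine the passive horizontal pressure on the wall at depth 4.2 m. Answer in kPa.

214 kPa

K_p = (1 + sin φ)/(1 − sin φ) = 2.673.
σ_v = γz + q = 16.0 × 4.2 + 13 = 80.20 kPa.
σ_h = K_p σ_v = 2.673 × 80.20 = 214.4 kPa.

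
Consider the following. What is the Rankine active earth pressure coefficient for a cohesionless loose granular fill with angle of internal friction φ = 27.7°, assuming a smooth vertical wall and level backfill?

0.365

K_a = tan²(45° − φ/2) = tan²(31.15°) = 0.3653.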